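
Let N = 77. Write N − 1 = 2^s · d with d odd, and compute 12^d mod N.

77 − 1 = 76 = 2^2 · 19, so d = 19.
12^1 ≡ 12 (mod 77)
12^2 ≡ 12^2 = 144 ≡ 67 (mod 77)
12^4 ≡ 67^2 = 4489 ≡ 23 (mod 77)
12^8 ≡ 23^2 = 529 ≡ 67 (mod 77)
12^16 ≡ 67^2 = 4489 ≡ 23 (mod 77)
19 = 16 + 2 + 1 in binary powers of 2.
So 12^19 ≡ 23 · 67 · 12 ≡ 12 (mod 77).
Squaring chain: 12 → 67; never reaches −1, so base 12 is a Miller–Rabin witness that 77 is composite.

12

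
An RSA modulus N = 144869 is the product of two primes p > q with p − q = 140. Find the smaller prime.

317

Since p = q + 140, we have 144869 = q(q + 140), so q² + 140q − 144869 = 0.
Discriminant: 140² + 4·144869 = 19600 + 579476 = 599076; √599076 = 774.
q = (−140 + 774)/2 = 317, and p = q + 140 = 457.
Check: 317 · 457 = 144869.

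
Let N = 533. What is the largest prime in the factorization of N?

41

533 = 13 · 41
41 is prime.
So 533 = 13 · 41; the largest prime factor is 41.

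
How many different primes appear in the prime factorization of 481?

2

481 = 13 · 37
481 = 13 · 37, which has 2 distinct prime factors.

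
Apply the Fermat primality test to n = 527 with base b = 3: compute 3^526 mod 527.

3^1 ≡ 3 (mod 527)
3^2 ≡ 3^2 = 9 ≡ 9 (mod 527)
3^4 ≡ 9^2 = 81 ≡ 81 (mod 527)
3^8 ≡ 81^2 = 6561 ≡ 237 (mod 527)
3^16 ≡ 237^2 = 56169 ≡ 307 (mod 527)
3^32 ≡ 307^2 = 94249 ≡ 443 (mod 527)
3^64 ≡ 443^2 = 196249 ≡ 205 (mod 527)
3^128 ≡ 205^2 = 42025 ≡ 392 (mod 527)
3^256 ≡ 392^2 = 153664 ≡ 307 (mod 527)
3^512 ≡ 307^2 = 94249 ≡ 443 (mod 527)
526 = 512 + 8 + 4 + 2 in binary powers of 2.
So 3^526 ≡ 443 · 237 · 81 · 9 ≡ 121 (mod 527).
Since 121 ≠ 1, base 3 is a Fermat witness: 527 is composite.

121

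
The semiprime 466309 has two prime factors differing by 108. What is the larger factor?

Since p = q + 108, we have 466309 = q(q + 108), so q² + 108q − 466309 = 0.
Discriminant: 108² + 4·466309 = 11664 + 1865236 = 1876900; √1876900 = 1370.
q = (−108 + 1370)/2 = 631, and p = q + 108 = 739.
Check: 631 · 739 = 466309.

739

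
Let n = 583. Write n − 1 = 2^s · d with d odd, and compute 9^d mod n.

537

583 − 1 = 582 = 2^1 · 291, so d = 291.
9^1 ≡ 9 (mod 583)
9^2 ≡ 9^2 = 81 ≡ 81 (mod 583)
9^4 ≡ 81^2 = 6561 ≡ 148 (mod 583)
9^8 ≡ 148^2 = 21904 ≡ 333 (mod 583)
9^16 ≡ 333^2 = 110889 ≡ 119 (mod 583)
9^32 ≡ 119^2 = 14161 ≡ 169 (mod 583)
9^64 ≡ 169^2 = 28561 ≡ 577 (mod 583)
9^128 ≡ 577^2 = 332929 ≡ 36 (mod 583)
9^256 ≡ 36^2 = 1296 ≡ 130 (mod 583)
291 = 256 + 32 + 2 + 1 in binary powers of 2.
So 9^291 ≡ 130 · 169 · 81 · 9 ≡ 537 (mod 583).
Squaring chain: 537; never reaches −1, so base 9 is a Miller–Rabin witness that 583 is composite.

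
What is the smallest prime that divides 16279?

73

16279 is odd.
Digit sum 25, not divisible by 3.
Ends in 9: not divisible by 5.
7: 16279 = 7·2325 + 4
11: 16279 = 11·1479 + 10
13: 16279 = 13·1252 + 3
17: 16279 = 17·957 + 10
19: 16279 = 19·856 + 15
23: 16279 = 23·707 + 18
29: 16279 = 29·561 + 10
31: 16279 = 31·525 + 4
37: 16279 = 37·439 + 36
41: 16279 = 41·397 + 2
43: 16279 = 43·378 + 25
47: 16279 = 47·346 + 17
53: 16279 = 53·307 + 8
59: 16279 = 59·275 + 54
61: 16279 = 61·266 + 53
67: 16279 = 67·242 + 65
71: 16279 = 71·229 + 20
73: 16279 = 73·223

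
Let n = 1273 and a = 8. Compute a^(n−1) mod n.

685

8^1 ≡ 8 (mod 1273)
8^2 ≡ 8^2 = 64 ≡ 64 (mod 1273)
8^4 ≡ 64^2 = 4096 ≡ 277 (mod 1273)
8^8 ≡ 277^2 = 76729 ≡ 349 (mod 1273)
8^16 ≡ 349^2 = 121801 ≡ 866 (mod 1273)
8^32 ≡ 866^2 = 749956 ≡ 159 (mod 1273)
8^64 ≡ 159^2 = 25281 ≡ 1094 (mod 1273)
8^128 ≡ 1094^2 = 1196836 ≡ 216 (mod 1273)
8^256 ≡ 216^2 = 46656 ≡ 828 (mod 1273)
8^512 ≡ 828^2 = 685584 ≡ 710 (mod 1273)
8^1024 ≡ 710^2 = 504100 ≡ 1265 (mod 1273)
1272 = 1024 + 128 + 64 + 32 + 16 + 8 in binary powers of 2.
So 8^1272 ≡ 1265 · 216 · 1094 · 159 · 866 · 349 ≡ 685 (mod 1273).
Since 685 ≠ 1, base 8 is a Fermat witness: 1273 is composite.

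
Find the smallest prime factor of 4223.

4223 is odd.
Digit sum 11, not divisible by 3.
Ends in 3: not divisible by 5.
7: 4223 = 7·603 + 2
11: 4223 = 11·383 + 10
13: 4223 = 13·324 + 11
17: 4223 = 17·248 + 7
19: 4223 = 19·222 + 5
23: 4223 = 23·183 + 14
29: 4223 = 29·145 + 18
31: 4223 = 31·136 + 7
37: 4223 = 37·114 + 5
41: 4223 = 41·103

41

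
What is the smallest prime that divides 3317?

31

3317 is odd.
Digit sum 14, not divisible by 3.
Ends in 7: not divisible by 5.
7: 3317 = 7·473 + 6
11: 3317 = 11·301 + 6
13: 3317 = 13·255 + 2
17: 3317 = 17·195 + 2
19: 3317 = 19·174 + 11
23: 3317 = 23·144 + 5
29: 3317 = 29·114 + 11
31: 3317 = 31·107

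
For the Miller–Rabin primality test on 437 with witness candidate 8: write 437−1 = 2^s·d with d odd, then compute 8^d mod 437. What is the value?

437 − 1 = 436 = 2^2 · 109, so d = 109.
8^1 ≡ 8 (mod 437)
8^2 ≡ 8^2 = 64 ≡ 64 (mod 437)
8^4 ≡ 64^2 = 4096 ≡ 163 (mod 437)
8^8 ≡ 163^2 = 26569 ≡ 349 (mod 437)
8^16 ≡ 349^2 = 121801 ≡ 315 (mod 437)
8^32 ≡ 315^2 = 99225 ≡ 26 (mod 437)
8^64 ≡ 26^2 = 676 ≡ 239 (mod 437)
109 = 64 + 32 + 8 + 4 + 1 in binary powers of 2.
So 8^109 ≡ 239 · 26 · 349 · 163 · 8 ≡ 141 (mod 437).
Squaring chain: 141 → 216; never reaches −1, so base 8 is a Miller–Rabin witness that 437 is composite.

141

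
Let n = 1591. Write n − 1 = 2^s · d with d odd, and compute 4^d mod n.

471

1591 − 1 = 1590 = 2^1 · 795, so d = 795.
4^1 ≡ 4 (mod 1591)
4^2 ≡ 4^2 = 16 ≡ 16 (mod 1591)
4^4 ≡ 16^2 = 256 ≡ 256 (mod 1591)
4^8 ≡ 256^2 = 65536 ≡ 305 (mod 1591)
4^16 ≡ 305^2 = 93025 ≡ 747 (mod 1591)
4^32 ≡ 747^2 = 558009 ≡ 1159 (mod 1591)
4^64 ≡ 1159^2 = 1343281 ≡ 477 (mod 1591)
4^128 ≡ 477^2 = 227529 ≡ 16 (mod 1591)
4^256 ≡ 16^2 = 256 ≡ 256 (mod 1591)
4^512 ≡ 256^2 = 65536 ≡ 305 (mod 1591)
795 = 512 + 256 + 16 + 8 + 2 + 1 in binary powers of 2.
So 4^795 ≡ 305 · 256 · 747 · 305 · 16 · 4 ≡ 471 (mod 1591).
Squaring chain: 471; never reaches −1, so base 4 is a Miller–Rabin witness that 1591 is composite.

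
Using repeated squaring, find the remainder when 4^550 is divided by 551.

517

4^1 ≡ 4 (mod 551)
4^2 ≡ 4^2 = 16 ≡ 16 (mod 551)
4^4 ≡ 16^2 = 256 ≡ 256 (mod 551)
4^8 ≡ 256^2 = 65536 ≡ 518 (mod 551)
4^16 ≡ 518^2 = 268324 ≡ 538 (mod 551)
4^32 ≡ 538^2 = 289444 ≡ 169 (mod 551)
4^64 ≡ 169^2 = 28561 ≡ 460 (mod 551)
4^128 ≡ 460^2 = 211600 ≡ 16 (mod 551)
4^256 ≡ 16^2 = 256 ≡ 256 (mod 551)
4^512 ≡ 256^2 = 65536 ≡ 518 (mod 551)
550 = 512 + 32 + 4 + 2 in binary powers of 2.
So 4^550 ≡ 518 · 169 · 256 · 16 ≡ 517 (mod 551).
Since 517 ≠ 1, base 4 is a Fermat witness: 551 is composite.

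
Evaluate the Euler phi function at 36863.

Factor: 36863 = 191 · 193.
φ(36863) = (191−1) · (193−1) = 190 · 192 = 36480.

36480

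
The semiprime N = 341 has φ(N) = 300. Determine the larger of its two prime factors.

φ(n) = (p−1)(q−1) = n − (p+q) + 1, so p + q = 341 − 300 + 1 = 42.
p and q are the roots of t² − 42t + 341 = 0.
Discriminant: 42² − 4·341 = 1764 − 1364 = 400; √400 = 20.
q = (42 − 20)/2 = 11, p = (42 + 20)/2 = 31.
Check: 11 · 31 = 341.

31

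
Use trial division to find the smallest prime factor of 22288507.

79

22288507 is odd.
Digit sum 34, not divisible by 3.
Ends in 7: not divisible by 5.
7: 22288507 = 7·3184072 + 3
11: 22288507 = 11·2026227 + 10
13: 22288507 = 13·1714500 + 7
17: 22288507 = 17·1311088 + 11
19: 22288507 = 19·1173079 + 6
23: 22288507 = 23·969065 + 12
29: 22288507 = 29·768569 + 6
31: 22288507 = 31·718984 + 3
37: 22288507 = 37·602392 + 3
41: 22288507 = 41·543622 + 5
43: 22288507 = 43·518337 + 16
47: 22288507 = 47·474223 + 26
53: 22288507 = 53·420537 + 46
59: 22288507 = 59·377771 + 18
61: 22288507 = 61·365385 + 22
67: 22288507 = 67·332664 + 19
71: 22288507 = 71·313922 + 45
73: 22288507 = 73·305322 + 1
79: 22288507 = 79·282133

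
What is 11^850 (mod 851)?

11^1 ≡ 11 (mod 851)
11^2 ≡ 11^2 = 121 ≡ 121 (mod 851)
11^4 ≡ 121^2 = 14641 ≡ 174 (mod 851)
11^8 ≡ 174^2 = 30276 ≡ 491 (mod 851)
11^16 ≡ 491^2 = 241081 ≡ 248 (mod 851)
11^32 ≡ 248^2 = 61504 ≡ 232 (mod 851)
11^64 ≡ 232^2 = 53824 ≡ 211 (mod 851)
11^128 ≡ 211^2 = 44521 ≡ 269 (mod 851)
11^256 ≡ 269^2 = 72361 ≡ 26 (mod 851)
11^512 ≡ 26^2 = 676 ≡ 676 (mod 851)
850 = 512 + 256 + 64 + 16 + 2 in binary powers of 2.
So 11^850 ≡ 676 · 26 · 211 · 248 · 121 ≡ 26 (mod 851).
Since 26 ≠ 1, base 11 is a Fermat witness: 851 is composite.

26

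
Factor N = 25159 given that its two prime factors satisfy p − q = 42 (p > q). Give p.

Since p = q + 42, we have 25159 = q(q + 42), so q² + 42q − 25159 = 0.
Discriminant: 42² + 4·25159 = 1764 + 100636 = 102400; √102400 = 320.
q = (−42 + 320)/2 = 139, and p = q + 42 = 181.
Check: 139 · 181 = 25159.

181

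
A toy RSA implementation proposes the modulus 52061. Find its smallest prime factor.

52061 is odd.
Digit sum 14, not divisible by 3.
Ends in 1: not divisible by 5.
7: 52061 = 7·7437 + 2
11: 52061 = 11·4732 + 9
13: 52061 = 13·4004 + 9
17: 52061 = 17·3062 + 7
19: 52061 = 19·2740 + 1
23: 52061 = 23·2263 + 12
29: 52061 = 29·1795 + 6
31: 52061 = 31·1679 + 12
37: 52061 = 37·1407 + 2
41: 52061 = 41·1269 + 32
43: 52061 = 43·1210 + 31
47: 52061 = 47·1107 + 32
53: 52061 = 53·982 + 15
59: 52061 = 59·882 + 23
61: 52061 = 61·853 + 28
67: 52061 = 67·777 + 2
71: 52061 = 71·733 + 18
73: 52061 = 73·713 + 12
79: 52061 = 79·659

79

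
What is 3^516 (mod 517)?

487

3^1 ≡ 3 (mod 517)
3^2 ≡ 3^2 = 9 ≡ 9 (mod 517)
3^4 ≡ 9^2 = 81 ≡ 81 (mod 517)
3^8 ≡ 81^2 = 6561 ≡ 357 (mod 517)
3^16 ≡ 357^2 = 127449 ≡ 267 (mod 517)
3^32 ≡ 267^2 = 71289 ≡ 460 (mod 517)
3^64 ≡ 460^2 = 211600 ≡ 147 (mod 517)
3^128 ≡ 147^2 = 21609 ≡ 412 (mod 517)
3^256 ≡ 412^2 = 169744 ≡ 168 (mod 517)
3^512 ≡ 168^2 = 28224 ≡ 306 (mod 517)
516 = 512 + 4 in binary powers of 2.
So 3^516 ≡ 306 · 81 ≡ 487 (mod 517).
Since 487 ≠ 1, base 3 is a Fermat witness: 517 is composite.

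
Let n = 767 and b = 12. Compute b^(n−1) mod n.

12^1 ≡ 12 (mod 767)
12^2 ≡ 12^2 = 144 ≡ 144 (mod 767)
12^4 ≡ 144^2 = 20736 ≡ 27 (mod 767)
12^8 ≡ 27^2 = 729 ≡ 729 (mod 767)
12^16 ≡ 729^2 = 531441 ≡ 677 (mod 767)
12^32 ≡ 677^2 = 458329 ≡ 430 (mod 767)
12^64 ≡ 430^2 = 184900 ≡ 53 (mod 767)
12^128 ≡ 53^2 = 2809 ≡ 508 (mod 767)
12^256 ≡ 508^2 = 258064 ≡ 352 (mod 767)
12^512 ≡ 352^2 = 123904 ≡ 417 (mod 767)
766 = 512 + 128 + 64 + 32 + 16 + 8 + 4 + 2 in binary powers of 2.
So 12^766 ≡ 417 · 508 · 53 · 430 · 677 · 729 · 27 · 144 ≡ 508 (mod 767).
Since 508 ≠ 1, base 12 is a Fermat witness: 767 is composite.

508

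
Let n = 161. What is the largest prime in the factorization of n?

23

161 = 7 · 23
23 is prime.
So 161 = 7 · 23; the largest prime factor is 23.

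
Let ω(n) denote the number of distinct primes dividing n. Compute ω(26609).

26609 = 11 · 2419
2419 = 41 · 59
26609 = 11 · 41 · 59, which has 3 distinct prime factors.

3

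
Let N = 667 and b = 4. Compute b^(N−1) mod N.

4^1 ≡ 4 (mod 667)
4^2 ≡ 4^2 = 16 ≡ 16 (mod 667)
4^4 ≡ 16^2 = 256 ≡ 256 (mod 667)
4^8 ≡ 256^2 = 65536 ≡ 170 (mod 667)
4^16 ≡ 170^2 = 28900 ≡ 219 (mod 667)
4^32 ≡ 219^2 = 47961 ≡ 604 (mod 667)
4^64 ≡ 604^2 = 364816 ≡ 634 (mod 667)
4^128 ≡ 634^2 = 401956 ≡ 422 (mod 667)
4^256 ≡ 422^2 = 178084 ≡ 662 (mod 667)
4^512 ≡ 662^2 = 438244 ≡ 25 (mod 667)
666 = 512 + 128 + 16 + 8 + 2 in binary powers of 2.
So 4^666 ≡ 25 · 422 · 219 · 170 · 16 ≡ 25 (mod 667).
Since 25 ≠ 1, base 4 is a Fermat witness: 667 is composite.

25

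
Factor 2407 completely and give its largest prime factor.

83

2407 = 29 · 83
83 is prime.
So 2407 = 29 · 83; the largest prime factor is 83.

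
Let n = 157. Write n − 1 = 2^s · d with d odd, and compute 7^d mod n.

157 − 1 = 156 = 2^2 · 39, so d = 39.
7^1 ≡ 7 (mod 157)
7^2 ≡ 7^2 = 49 ≡ 49 (mod 157)
7^4 ≡ 49^2 = 2401 ≡ 46 (mod 157)
7^8 ≡ 46^2 = 2116 ≡ 75 (mod 157)
7^16 ≡ 75^2 = 5625 ≡ 130 (mod 157)
7^32 ≡ 130^2 = 16900 ≡ 101 (mod 157)
39 = 32 + 4 + 2 + 1 in binary powers of 2.
So 7^39 ≡ 101 · 46 · 49 · 7 ≡ 28 (mod 157).
Squaring chain: 28 → 156; reaches −1, so base 7 does not prove 157 composite.

28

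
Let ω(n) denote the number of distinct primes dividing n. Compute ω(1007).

1007 = 19 · 53
1007 = 19 · 53, which has 2 distinct prime factors.

2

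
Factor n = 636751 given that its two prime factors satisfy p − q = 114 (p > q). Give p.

857

Since p = q + 114, we have 636751 = q(q + 114), so q² + 114q − 636751 = 0.
Discriminant: 114² + 4·636751 = 12996 + 2547004 = 2560000; √2560000 = 1600.
q = (−114 + 1600)/2 = 743, and p = q + 114 = 857.
Check: 743 · 857 = 636751.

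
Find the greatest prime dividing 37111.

37111 = 17 · 2183
2183 = 37 · 59
59 is prime.
So 37111 = 17 · 37 · 59; the largest prime factor is 59.

59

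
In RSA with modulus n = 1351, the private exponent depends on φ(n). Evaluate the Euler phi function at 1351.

Factor: 1351 = 7 · 193.
φ(1351) = (7−1) · (193−1) = 6 · 192 = 1152.

1152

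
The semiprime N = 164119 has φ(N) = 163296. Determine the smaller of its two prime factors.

φ(n) = (p−1)(q−1) = n − (p+q) + 1, so p + q = 164119 − 163296 + 1 = 824.
p and q are the roots of t² − 824t + 164119 = 0.
Discriminant: 824² − 4·164119 = 678976 − 656476 = 22500; √22500 = 150.
q = (824 − 150)/2 = 337, p = (824 + 150)/2 = 487.
Check: 337 · 487 = 164119.

337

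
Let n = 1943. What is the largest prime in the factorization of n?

67

1943 = 29 · 67
67 is prime.
So 1943 = 29 · 67; the largest prime factor is 67.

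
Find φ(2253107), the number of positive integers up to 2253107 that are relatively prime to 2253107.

Factor: 2253107 = 113 · 127 · 157.
φ(2253107) = (113−1) · (127−1) · (157−1) = 112 · 126 · 156 = 2201472.

2201472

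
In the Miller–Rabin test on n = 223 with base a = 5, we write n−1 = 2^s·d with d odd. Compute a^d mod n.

223 − 1 = 222 = 2^1 · 111, so d = 111.
5^1 ≡ 5 (mod 223)
5^2 ≡ 5^2 = 25 ≡ 25 (mod 223)
5^4 ≡ 25^2 = 625 ≡ 179 (mod 223)
5^8 ≡ 179^2 = 32041 ≡ 152 (mod 223)
5^16 ≡ 152^2 = 23104 ≡ 135 (mod 223)
5^32 ≡ 135^2 = 18225 ≡ 162 (mod 223)
5^64 ≡ 162^2 = 26244 ≡ 153 (mod 223)
111 = 64 + 32 + 8 + 4 + 2 + 1 in binary powers of 2.
So 5^111 ≡ 153 · 162 · 152 · 179 · 25 · 5 ≡ 222 (mod 223).
Since 5^d ≡ 222 (mod 223), base 5 does not prove 223 composite.

222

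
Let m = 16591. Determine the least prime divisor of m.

47

16591 is odd.
Digit sum 22, not divisible by 3.
Ends in 1: not divisible by 5.
7: 16591 = 7·2370 + 1
11: 16591 = 11·1508 + 3
13: 16591 = 13·1276 + 3
17: 16591 = 17·975 + 16
19: 16591 = 19·873 + 4
23: 16591 = 23·721 + 8
29: 16591 = 29·572 + 3
31: 16591 = 31·535 + 6
37: 16591 = 37·448 + 15
41: 16591 = 41·404 + 27
43: 16591 = 43·385 + 36
47: 16591 = 47·353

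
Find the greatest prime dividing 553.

553 = 7 · 79
79 is prime.
So 553 = 7 · 79; the largest prime factor is 79.

79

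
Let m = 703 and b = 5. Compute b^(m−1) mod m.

628

5^1 ≡ 5 (mod 703)
5^2 ≡ 5^2 = 25 ≡ 25 (mod 703)
5^4 ≡ 25^2 = 625 ≡ 625 (mod 703)
5^8 ≡ 625^2 = 390625 ≡ 460 (mod 703)
5^16 ≡ 460^2 = 211600 ≡ 700 (mod 703)
5^32 ≡ 700^2 = 490000 ≡ 9 (mod 703)
5^64 ≡ 9^2 = 81 ≡ 81 (mod 703)
5^128 ≡ 81^2 = 6561 ≡ 234 (mod 703)
5^256 ≡ 234^2 = 54756 ≡ 625 (mod 703)
5^512 ≡ 625^2 = 390625 ≡ 460 (mod 703)
702 = 512 + 128 + 32 + 16 + 8 + 4 + 2 in binary powers of 2.
So 5^702 ≡ 460 · 234 · 9 · 700 · 460 · 625 · 25 ≡ 628 (mod 703).
Since 628 ≠ 1, base 5 is a Fermat witness: 703 is composite.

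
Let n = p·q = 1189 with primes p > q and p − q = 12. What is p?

Since p = q + 12, we have 1189 = q(q + 12), so q² + 12q − 1189 = 0.
Discriminant: 12² + 4·1189 = 144 + 4756 = 4900; √4900 = 70.
q = (−12 + 70)/2 = 29, and p = q + 12 = 41.
Check: 29 · 41 = 1189.

41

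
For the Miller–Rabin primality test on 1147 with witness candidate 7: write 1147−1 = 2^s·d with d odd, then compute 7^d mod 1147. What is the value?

1147 − 1 = 1146 = 2^1 · 573, so d = 573.
7^1 ≡ 7 (mod 1147)
7^2 ≡ 7^2 = 49 ≡ 49 (mod 1147)
7^4 ≡ 49^2 = 2401 ≡ 107 (mod 1147)
7^8 ≡ 107^2 = 11449 ≡ 1126 (mod 1147)
7^16 ≡ 1126^2 = 1267876 ≡ 441 (mod 1147)
7^32 ≡ 441^2 = 194481 ≡ 638 (mod 1147)
7^64 ≡ 638^2 = 407044 ≡ 1006 (mod 1147)
7^128 ≡ 1006^2 = 1012036 ≡ 382 (mod 1147)
7^256 ≡ 382^2 = 145924 ≡ 255 (mod 1147)
7^512 ≡ 255^2 = 65025 ≡ 793 (mod 1147)
573 = 512 + 32 + 16 + 8 + 4 + 1 in binary powers of 2.
So 7^573 ≡ 793 · 638 · 441 · 1126 · 107 · 7 ≡ 1025 (mod 1147).
Squaring chain: 1025; never reaches −1, so base 7 is a Miller–Rabin witness that 1147 is composite.

1025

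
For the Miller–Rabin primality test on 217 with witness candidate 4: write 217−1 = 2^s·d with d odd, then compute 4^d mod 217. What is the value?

78

217 − 1 = 216 = 2^3 · 27, so d = 27.
4^1 ≡ 4 (mod 217)
4^2 ≡ 4^2 = 16 ≡ 16 (mod 217)
4^4 ≡ 16^2 = 256 ≡ 39 (mod 217)
4^8 ≡ 39^2 = 1521 ≡ 2 (mod 217)
4^16 ≡ 2^2 = 4 ≡ 4 (mod 217)
27 = 16 + 8 + 2 + 1 in binary powers of 2.
So 4^27 ≡ 4 · 2 · 16 · 4 ≡ 78 (mod 217).
Squaring chain: 78 → 8 → 64; never reaches −1, so base 4 is a Miller–Rabin witness that 217 is composite.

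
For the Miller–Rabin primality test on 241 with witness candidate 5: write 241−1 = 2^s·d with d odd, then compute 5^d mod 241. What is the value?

211

241 − 1 = 240 = 2^4 · 15, so d = 15.
5^1 ≡ 5 (mod 241)
5^2 ≡ 5^2 = 25 ≡ 25 (mod 241)
5^4 ≡ 25^2 = 625 ≡ 143 (mod 241)
5^8 ≡ 143^2 = 20449 ≡ 205 (mod 241)
15 = 8 + 4 + 2 + 1 in binary powers of 2.
So 5^15 ≡ 205 · 143 · 25 · 5 ≡ 211 (mod 241).
Squaring chain: 211 → 177 → 240 → 1; reaches −1, so base 5 does not prove 241 composite.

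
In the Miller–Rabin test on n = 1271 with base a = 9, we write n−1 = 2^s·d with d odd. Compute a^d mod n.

893

1271 − 1 = 1270 = 2^1 · 635, so d = 635.
9^1 ≡ 9 (mod 1271)
9^2 ≡ 9^2 = 81 ≡ 81 (mod 1271)
9^4 ≡ 81^2 = 6561 ≡ 206 (mod 1271)
9^8 ≡ 206^2 = 42436 ≡ 493 (mod 1271)
9^16 ≡ 493^2 = 243049 ≡ 288 (mod 1271)
9^32 ≡ 288^2 = 82944 ≡ 329 (mod 1271)
9^64 ≡ 329^2 = 108241 ≡ 206 (mod 1271)
9^128 ≡ 206^2 = 42436 ≡ 493 (mod 1271)
9^256 ≡ 493^2 = 243049 ≡ 288 (mod 1271)
9^512 ≡ 288^2 = 82944 ≡ 329 (mod 1271)
635 = 512 + 64 + 32 + 16 + 8 + 2 + 1 in binary powers of 2.
So 9^635 ≡ 329 · 206 · 329 · 288 · 493 · 81 · 9 ≡ 893 (mod 1271).
Squaring chain: 893; never reaches −1, so base 9 is a Miller–Rabin witness that 1271 is composite.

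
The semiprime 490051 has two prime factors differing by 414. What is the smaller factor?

Since p = q + 414, we have 490051 = q(q + 414), so q² + 414q − 490051 = 0.
Discriminant: 414² + 4·490051 = 171396 + 1960204 = 2131600; √2131600 = 1460.
q = (−414 + 1460)/2 = 523, and p = q + 414 = 937.
Check: 523 · 937 = 490051.

523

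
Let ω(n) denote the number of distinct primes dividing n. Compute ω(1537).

2

1537 = 29 · 53
1537 = 29 · 53, which has 2 distinct prime factors.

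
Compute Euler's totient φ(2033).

1908

Factor: 2033 = 19 · 107.
φ(2033) = (19−1) · (107−1) = 18 · 106 = 1908.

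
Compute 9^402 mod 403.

157

9^1 ≡ 9 (mod 403)
9^2 ≡ 9^2 = 81 ≡ 81 (mod 403)
9^4 ≡ 81^2 = 6561 ≡ 113 (mod 403)
9^8 ≡ 113^2 = 12769 ≡ 276 (mod 403)
9^16 ≡ 276^2 = 76176 ≡ 9 (mod 403)
9^32 ≡ 9^2 = 81 ≡ 81 (mod 403)
9^64 ≡ 81^2 = 6561 ≡ 113 (mod 403)
9^128 ≡ 113^2 = 12769 ≡ 276 (mod 403)
9^256 ≡ 276^2 = 76176 ≡ 9 (mod 403)
402 = 256 + 128 + 16 + 2 in binary powers of 2.
So 9^402 ≡ 9 · 276 · 9 · 81 ≡ 157 (mod 403).
Since 157 ≠ 1, base 9 is a Fermat witness: 403 is composite.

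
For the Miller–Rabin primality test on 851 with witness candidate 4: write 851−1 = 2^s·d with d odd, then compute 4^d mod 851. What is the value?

169

851 − 1 = 850 = 2^1 · 425, so d = 425.
4^1 ≡ 4 (mod 851)
4^2 ≡ 4^2 = 16 ≡ 16 (mod 851)
4^4 ≡ 16^2 = 256 ≡ 256 (mod 851)
4^8 ≡ 256^2 = 65536 ≡ 9 (mod 851)
4^16 ≡ 9^2 = 81 ≡ 81 (mod 851)
4^32 ≡ 81^2 = 6561 ≡ 604 (mod 851)
4^64 ≡ 604^2 = 364816 ≡ 588 (mod 851)
4^128 ≡ 588^2 = 345744 ≡ 238 (mod 851)
4^256 ≡ 238^2 = 56644 ≡ 478 (mod 851)
425 = 256 + 128 + 32 + 8 + 1 in binary powers of 2.
So 4^425 ≡ 478 · 238 · 604 · 9 · 4 ≡ 169 (mod 851).
Squaring chain: 169; never reaches −1, so base 4 is a Miller–Rabin witness that 851 is composite.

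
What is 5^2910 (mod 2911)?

2131

5^1 ≡ 5 (mod 2911)
5^2 ≡ 5^2 = 25 ≡ 25 (mod 2911)
5^4 ≡ 25^2 = 625 ≡ 625 (mod 2911)
5^8 ≡ 625^2 = 390625 ≡ 551 (mod 2911)
5^16 ≡ 551^2 = 303601 ≡ 857 (mod 2911)
5^32 ≡ 857^2 = 734449 ≡ 877 (mod 2911)
5^64 ≡ 877^2 = 769129 ≡ 625 (mod 2911)
5^128 ≡ 625^2 = 390625 ≡ 551 (mod 2911)
5^256 ≡ 551^2 = 303601 ≡ 857 (mod 2911)
5^512 ≡ 857^2 = 734449 ≡ 877 (mod 2911)
5^1024 ≡ 877^2 = 769129 ≡ 625 (mod 2911)
5^2048 ≡ 625^2 = 390625 ≡ 551 (mod 2911)
2910 = 2048 + 512 + 256 + 64 + 16 + 8 + 4 + 2 in binary powers of 2.
So 5^2910 ≡ 551 · 877 · 857 · 625 · 857 · 551 · 625 · 25 ≡ 2131 (mod 2911).
Since 2131 ≠ 1, base 5 is a Fermat witness: 2911 is composite.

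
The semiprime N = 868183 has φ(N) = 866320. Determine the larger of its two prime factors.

953

φ(n) = (p−1)(q−1) = n − (p+q) + 1, so p + q = 868183 − 866320 + 1 = 1864.
p and q are the roots of t² − 1864t + 868183 = 0.
Discriminant: 1864² − 4·868183 = 3474496 − 3472732 = 1764; √1764 = 42.
q = (1864 − 42)/2 = 911, p = (1864 + 42)/2 = 953.
Check: 911 · 953 = 868183.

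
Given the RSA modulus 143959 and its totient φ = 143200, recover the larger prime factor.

φ(n) = (p−1)(q−1) = n − (p+q) + 1, so p + q = 143959 − 143200 + 1 = 760.
p and q are the roots of t² − 760t + 143959 = 0.
Discriminant: 760² − 4·143959 = 577600 − 575836 = 1764; √1764 = 42.
q = (760 − 42)/2 = 359, p = (760 + 42)/2 = 401.
Check: 359 · 401 = 143959.

401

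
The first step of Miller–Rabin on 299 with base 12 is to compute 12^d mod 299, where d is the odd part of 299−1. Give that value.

285

299 − 1 = 298 = 2^1 · 149, so d = 149.
12^1 ≡ 12 (mod 299)
12^2 ≡ 12^2 = 144 ≡ 144 (mod 299)
12^4 ≡ 144^2 = 20736 ≡ 105 (mod 299)
12^8 ≡ 105^2 = 11025 ≡ 261 (mod 299)
12^16 ≡ 261^2 = 68121 ≡ 248 (mod 299)
12^32 ≡ 248^2 = 61504 ≡ 209 (mod 299)
12^64 ≡ 209^2 = 43681 ≡ 27 (mod 299)
12^128 ≡ 27^2 = 729 ≡ 131 (mod 299)
149 = 128 + 16 + 4 + 1 in binary powers of 2.
So 12^149 ≡ 131 · 248 · 105 · 12 ≡ 285 (mod 299).
Squaring chain: 285; never reaches −1, so base 12 is a Miller–Rabin witness that 299 is composite.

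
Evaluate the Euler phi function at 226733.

Factor: 226733 = 13 · 107 · 163.
φ(226733) = (13−1) · (107−1) · (163−1) = 12 · 106 · 162 = 206064.

206064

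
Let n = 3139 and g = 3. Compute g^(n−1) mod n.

3^1 ≡ 3 (mod 3139)
3^2 ≡ 3^2 = 9 ≡ 9 (mod 3139)
3^4 ≡ 9^2 = 81 ≡ 81 (mod 3139)
3^8 ≡ 81^2 = 6561 ≡ 283 (mod 3139)
3^16 ≡ 283^2 = 80089 ≡ 1614 (mod 3139)
3^32 ≡ 1614^2 = 2604996 ≡ 2765 (mod 3139)
3^64 ≡ 2765^2 = 7645225 ≡ 1760 (mod 3139)
3^128 ≡ 1760^2 = 3097600 ≡ 2546 (mod 3139)
3^256 ≡ 2546^2 = 6482116 ≡ 81 (mod 3139)
3^512 ≡ 81^2 = 6561 ≡ 283 (mod 3139)
3^1024 ≡ 283^2 = 80089 ≡ 1614 (mod 3139)
3^2048 ≡ 1614^2 = 2604996 ≡ 2765 (mod 3139)
3138 = 2048 + 1024 + 64 + 2 in binary powers of 2.
So 3^3138 ≡ 2765 · 1614 · 1760 · 9 ≡ 656 (mod 3139).
Since 656 ≠ 1, base 3 is a Fermat witness: 3139 is composite.

656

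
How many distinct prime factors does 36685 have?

36685 = 5 · 7337
7337 = 11 · 667
667 = 23 · 29
36685 = 5 · 11 · 23 · 29, which has 4 distinct prime factors.

4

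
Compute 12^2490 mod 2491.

873

12^1 ≡ 12 (mod 2491)
12^2 ≡ 12^2 = 144 ≡ 144 (mod 2491)
12^4 ≡ 144^2 = 20736 ≡ 808 (mod 2491)
12^8 ≡ 808^2 = 652864 ≡ 222 (mod 2491)
12^16 ≡ 222^2 = 49284 ≡ 1955 (mod 2491)
12^32 ≡ 1955^2 = 3822025 ≡ 831 (mod 2491)
12^64 ≡ 831^2 = 690561 ≡ 554 (mod 2491)
12^128 ≡ 554^2 = 306916 ≡ 523 (mod 2491)
12^256 ≡ 523^2 = 273529 ≡ 2010 (mod 2491)
12^512 ≡ 2010^2 = 4040100 ≡ 2189 (mod 2491)
12^1024 ≡ 2189^2 = 4791721 ≡ 1528 (mod 2491)
12^2048 ≡ 1528^2 = 2334784 ≡ 717 (mod 2491)
2490 = 2048 + 256 + 128 + 32 + 16 + 8 + 2 in binary powers of 2.
So 12^2490 ≡ 717 · 2010 · 523 · 831 · 1955 · 222 · 144 ≡ 873 (mod 2491).
Since 873 ≠ 1, base 12 is a Fermat witness: 2491 is composite.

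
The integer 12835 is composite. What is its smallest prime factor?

5

12835 is odd.
Digit sum 19, not divisible by 3.
Ends in 5: divisible by 5.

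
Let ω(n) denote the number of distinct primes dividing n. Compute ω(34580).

34580 = 2^2 · 8645
8645 = 5 · 1729
1729 = 7 · 247
247 = 13 · 19
34580 = 2^2 · 5 · 7 · 13 · 19, which has 5 distinct prime factors.

5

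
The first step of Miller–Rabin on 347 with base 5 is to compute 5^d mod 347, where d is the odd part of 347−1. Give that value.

347 − 1 = 346 = 2^1 · 173, so d = 173.
5^1 ≡ 5 (mod 347)
5^2 ≡ 5^2 = 25 ≡ 25 (mod 347)
5^4 ≡ 25^2 = 625 ≡ 278 (mod 347)
5^8 ≡ 278^2 = 77284 ≡ 250 (mod 347)
5^16 ≡ 250^2 = 62500 ≡ 40 (mod 347)
5^32 ≡ 40^2 = 1600 ≡ 212 (mod 347)
5^64 ≡ 212^2 = 44944 ≡ 181 (mod 347)
5^128 ≡ 181^2 = 32761 ≡ 143 (mod 347)
173 = 128 + 32 + 8 + 4 + 1 in binary powers of 2.
So 5^173 ≡ 143 · 212 · 250 · 278 · 5 ≡ 346 (mod 347).
Since 5^d ≡ 346 (mod 347), base 5 does not prove 347 composite.

346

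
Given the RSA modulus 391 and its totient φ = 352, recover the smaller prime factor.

17

φ(n) = (p−1)(q−1) = n − (p+q) + 1, so p + q = 391 − 352 + 1 = 40.
p and q are the roots of t² − 40t + 391 = 0.
Discriminant: 40² − 4·391 = 1600 − 1564 = 36; √36 = 6.
q = (40 − 6)/2 = 17, p = (40 + 6)/2 = 23.
Check: 17 · 23 = 391.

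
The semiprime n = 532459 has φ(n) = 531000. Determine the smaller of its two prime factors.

φ(n) = (p−1)(q−1) = n − (p+q) + 1, so p + q = 532459 − 531000 + 1 = 1460.
p and q are the roots of t² − 1460t + 532459 = 0.
Discriminant: 1460² − 4·532459 = 2131600 − 2129836 = 1764; √1764 = 42.
q = (1460 − 42)/2 = 709, p = (1460 + 42)/2 = 751.
Check: 709 · 751 = 532459.

709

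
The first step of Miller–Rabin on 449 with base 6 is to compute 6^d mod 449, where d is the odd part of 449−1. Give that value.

449 − 1 = 448 = 2^6 · 7, so d = 7.
6^1 ≡ 6 (mod 449)
6^2 ≡ 6^2 = 36 ≡ 36 (mod 449)
6^4 ≡ 36^2 = 1296 ≡ 398 (mod 449)
7 = 4 + 2 + 1 in binary powers of 2.
So 6^7 ≡ 398 · 36 · 6 ≡ 209 (mod 449).
Squaring chain: 209 → 128 → 220 → 357 → 382 → 448; reaches −1, so base 6 does not prove 449 composite.

209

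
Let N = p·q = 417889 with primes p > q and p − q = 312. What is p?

821

Since p = q + 312, we have 417889 = q(q + 312), so q² + 312q − 417889 = 0.
Discriminant: 312² + 4·417889 = 97344 + 1671556 = 1768900; √1768900 = 1330.
q = (−312 + 1330)/2 = 509, and p = q + 312 = 821.
Check: 509 · 821 = 417889.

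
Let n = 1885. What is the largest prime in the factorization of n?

1885 = 5 · 377
377 = 13 · 29
29 is prime.
So 1885 = 5 · 13 · 29; the largest prime factor is 29.

29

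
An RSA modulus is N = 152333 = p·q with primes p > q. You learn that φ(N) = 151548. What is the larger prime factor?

φ(n) = (p−1)(q−1) = n − (p+q) + 1, so p + q = 152333 − 151548 + 1 = 786.
p and q are the roots of t² − 786t + 152333 = 0.
Discriminant: 786² − 4·152333 = 617796 − 609332 = 8464; √8464 = 92.
q = (786 − 92)/2 = 347, p = (786 + 92)/2 = 439.
Check: 347 · 439 = 152333.

439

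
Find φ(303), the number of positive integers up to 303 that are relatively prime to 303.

200

Factor: 303 = 3 · 101.
φ(303) = (3−1) · (101−1) = 2 · 100 = 200.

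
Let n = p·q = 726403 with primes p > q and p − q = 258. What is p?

Since p = q + 258, we have 726403 = q(q + 258), so q² + 258q − 726403 = 0.
Discriminant: 258² + 4·726403 = 66564 + 2905612 = 2972176; √2972176 = 1724.
q = (−258 + 1724)/2 = 733, and p = q + 258 = 991.
Check: 733 · 991 = 726403.

991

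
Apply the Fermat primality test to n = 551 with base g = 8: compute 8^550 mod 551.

486

8^1 ≡ 8 (mod 551)
8^2 ≡ 8^2 = 64 ≡ 64 (mod 551)
8^4 ≡ 64^2 = 4096 ≡ 239 (mod 551)
8^8 ≡ 239^2 = 57121 ≡ 368 (mod 551)
8^16 ≡ 368^2 = 135424 ≡ 429 (mod 551)
8^32 ≡ 429^2 = 184041 ≡ 7 (mod 551)
8^64 ≡ 7^2 = 49 ≡ 49 (mod 551)
8^128 ≡ 49^2 = 2401 ≡ 197 (mod 551)
8^256 ≡ 197^2 = 38809 ≡ 239 (mod 551)
8^512 ≡ 239^2 = 57121 ≡ 368 (mod 551)
550 = 512 + 32 + 4 + 2 in binary powers of 2.
So 8^550 ≡ 368 · 7 · 239 · 64 ≡ 486 (mod 551).
Since 486 ≠ 1, base 8 is a Fermat witness: 551 is composite.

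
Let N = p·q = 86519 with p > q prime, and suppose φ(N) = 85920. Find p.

359

φ(n) = (p−1)(q−1) = n − (p+q) + 1, so p + q = 86519 − 85920 + 1 = 600.
p and q are the roots of t² − 600t + 86519 = 0.
Discriminant: 600² − 4·86519 = 360000 − 346076 = 13924; √13924 = 118.
q = (600 − 118)/2 = 241, p = (600 + 118)/2 = 359.
Check: 241 · 359 = 86519.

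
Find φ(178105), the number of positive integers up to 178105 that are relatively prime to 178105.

Factor: 178105 = 5 · 179 · 199.
φ(178105) = (5−1) · (179−1) · (199−1) = 4 · 178 · 198 = 140976.

140976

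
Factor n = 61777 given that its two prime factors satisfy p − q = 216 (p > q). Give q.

163

Since p = q + 216, we have 61777 = q(q + 216), so q² + 216q − 61777 = 0.
Discriminant: 216² + 4·61777 = 46656 + 247108 = 293764; √293764 = 542.
q = (−216 + 542)/2 = 163, and p = q + 216 = 379.
Check: 163 · 379 = 61777.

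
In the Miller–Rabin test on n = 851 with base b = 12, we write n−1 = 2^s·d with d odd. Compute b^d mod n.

851 − 1 = 850 = 2^1 · 425, so d = 425.
12^1 ≡ 12 (mod 851)
12^2 ≡ 12^2 = 144 ≡ 144 (mod 851)
12^4 ≡ 144^2 = 20736 ≡ 312 (mod 851)
12^8 ≡ 312^2 = 97344 ≡ 330 (mod 851)
12^16 ≡ 330^2 = 108900 ≡ 823 (mod 851)
12^32 ≡ 823^2 = 677329 ≡ 784 (mod 851)
12^64 ≡ 784^2 = 614656 ≡ 234 (mod 851)
12^128 ≡ 234^2 = 54756 ≡ 292 (mod 851)
12^256 ≡ 292^2 = 85264 ≡ 164 (mod 851)
425 = 256 + 128 + 32 + 8 + 1 in binary powers of 2.
So 12^425 ≡ 164 · 292 · 784 · 330 · 12 ≡ 292 (mod 851).
Squaring chain: 292; never reaches −1, so base 12 is a Miller–Rabin witness that 851 is composite.

292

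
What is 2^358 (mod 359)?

1

2^1 ≡ 2 (mod 359)
2^2 ≡ 2^2 = 4 ≡ 4 (mod 359)
2^4 ≡ 4^2 = 16 ≡ 16 (mod 359)
2^8 ≡ 16^2 = 256 ≡ 256 (mod 359)
2^16 ≡ 256^2 = 65536 ≡ 198 (mod 359)
2^32 ≡ 198^2 = 39204 ≡ 73 (mod 359)
2^64 ≡ 73^2 = 5329 ≡ 303 (mod 359)
2^128 ≡ 303^2 = 91809 ≡ 264 (mod 359)
2^256 ≡ 264^2 = 69696 ≡ 50 (mod 359)
358 = 256 + 64 + 32 + 4 + 2 in binary powers of 2.
So 2^358 ≡ 50 · 303 · 73 · 16 · 4 ≡ 1 (mod 359).
Since the result is 1, base 2 gives no evidence that 359 is composite.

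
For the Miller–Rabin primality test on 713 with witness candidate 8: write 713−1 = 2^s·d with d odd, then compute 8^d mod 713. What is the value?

376

713 − 1 = 712 = 2^3 · 89, so d = 89.
8^1 ≡ 8 (mod 713)
8^2 ≡ 8^2 = 64 ≡ 64 (mod 713)
8^4 ≡ 64^2 = 4096 ≡ 531 (mod 713)
8^8 ≡ 531^2 = 281961 ≡ 326 (mod 713)
8^16 ≡ 326^2 = 106276 ≡ 39 (mod 713)
8^32 ≡ 39^2 = 1521 ≡ 95 (mod 713)
8^64 ≡ 95^2 = 9025 ≡ 469 (mod 713)
89 = 64 + 16 + 8 + 1 in binary powers of 2.
So 8^89 ≡ 469 · 39 · 326 · 8 ≡ 376 (mod 713).
Squaring chain: 376 → 202 → 163; never reaches −1, so base 8 is a Miller–Rabin witness that 713 is composite.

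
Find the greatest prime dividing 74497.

79

74497 = 23 · 3239
3239 = 41 · 79
79 is prime.
So 74497 = 23 · 41 · 79; the largest prime factor is 79.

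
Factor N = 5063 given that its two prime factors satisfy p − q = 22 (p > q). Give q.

61

Since p = q + 22, we have 5063 = q(q + 22), so q² + 22q − 5063 = 0.
Discriminant: 22² + 4·5063 = 484 + 20252 = 20736; √20736 = 144.
q = (−22 + 144)/2 = 61, and p = q + 22 = 83.
Check: 61 · 83 = 5063.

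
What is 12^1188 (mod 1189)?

12^1 ≡ 12 (mod 1189)
12^2 ≡ 12^2 = 144 ≡ 144 (mod 1189)
12^4 ≡ 144^2 = 20736 ≡ 523 (mod 1189)
12^8 ≡ 523^2 = 273529 ≡ 59 (mod 1189)
12^16 ≡ 59^2 = 3481 ≡ 1103 (mod 1189)
12^32 ≡ 1103^2 = 1216609 ≡ 262 (mod 1189)
12^64 ≡ 262^2 = 68644 ≡ 871 (mod 1189)
12^128 ≡ 871^2 = 758641 ≡ 59 (mod 1189)
12^256 ≡ 59^2 = 3481 ≡ 1103 (mod 1189)
12^512 ≡ 1103^2 = 1216609 ≡ 262 (mod 1189)
12^1024 ≡ 262^2 = 68644 ≡ 871 (mod 1189)
1188 = 1024 + 128 + 32 + 4 in binary powers of 2.
So 12^1188 ≡ 871 · 59 · 262 · 523 ≡ 146 (mod 1189).
Since 146 ≠ 1, base 12 is a Fermat witness: 1189 is composite.

146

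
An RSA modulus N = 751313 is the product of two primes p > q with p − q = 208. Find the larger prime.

Since p = q + 208, we have 751313 = q(q + 208), so q² + 208q − 751313 = 0.
Discriminant: 208² + 4·751313 = 43264 + 3005252 = 3048516; √3048516 = 1746.
q = (−208 + 1746)/2 = 769, and p = q + 208 = 977.
Check: 769 · 977 = 751313.

977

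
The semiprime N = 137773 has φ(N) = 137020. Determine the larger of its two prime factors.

443

φ(n) = (p−1)(q−1) = n − (p+q) + 1, so p + q = 137773 − 137020 + 1 = 754.
p and q are the roots of t² − 754t + 137773 = 0.
Discriminant: 754² − 4·137773 = 568516 − 551092 = 17424; √17424 = 132.
q = (754 − 132)/2 = 311, p = (754 + 132)/2 = 443.
Check: 311 · 443 = 137773.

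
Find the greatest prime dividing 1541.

67

1541 = 23 · 67
67 is prime.
So 1541 = 23 · 67; the largest prime factor is 67.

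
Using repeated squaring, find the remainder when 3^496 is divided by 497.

445

3^1 ≡ 3 (mod 497)
3^2 ≡ 3^2 = 9 ≡ 9 (mod 497)
3^4 ≡ 9^2 = 81 ≡ 81 (mod 497)
3^8 ≡ 81^2 = 6561 ≡ 100 (mod 497)
3^16 ≡ 100^2 = 10000 ≡ 60 (mod 497)
3^32 ≡ 60^2 = 3600 ≡ 121 (mod 497)
3^64 ≡ 121^2 = 14641 ≡ 228 (mod 497)
3^128 ≡ 228^2 = 51984 ≡ 296 (mod 497)
3^256 ≡ 296^2 = 87616 ≡ 144 (mod 497)
496 = 256 + 128 + 64 + 32 + 16 in binary powers of 2.
So 3^496 ≡ 144 · 296 · 228 · 121 · 60 ≡ 445 (mod 497).
Since 445 ≠ 1, base 3 is a Fermat witness: 497 is composite.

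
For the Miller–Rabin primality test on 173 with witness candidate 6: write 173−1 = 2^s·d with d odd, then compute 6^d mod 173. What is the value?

173 − 1 = 172 = 2^2 · 43, so d = 43.
6^1 ≡ 6 (mod 173)
6^2 ≡ 6^2 = 36 ≡ 36 (mod 173)
6^4 ≡ 36^2 = 1296 ≡ 85 (mod 173)
6^8 ≡ 85^2 = 7225 ≡ 132 (mod 173)
6^16 ≡ 132^2 = 17424 ≡ 124 (mod 173)
6^32 ≡ 124^2 = 15376 ≡ 152 (mod 173)
43 = 32 + 8 + 2 + 1 in binary powers of 2.
So 6^43 ≡ 152 · 132 · 36 · 6 ≡ 1 (mod 173).
Since 6^d ≡ 1 (mod 173), base 6 does not prove 173 composite.

1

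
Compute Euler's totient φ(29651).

Factor: 29651 = 149 · 199.
φ(29651) = (149−1) · (199−1) = 148 · 198 = 29304.

29304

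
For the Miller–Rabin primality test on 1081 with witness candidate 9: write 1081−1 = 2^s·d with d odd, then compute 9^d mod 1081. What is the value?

660

1081 − 1 = 1080 = 2^3 · 135, so d = 135.
9^1 ≡ 9 (mod 1081)
9^2 ≡ 9^2 = 81 ≡ 81 (mod 1081)
9^4 ≡ 81^2 = 6561 ≡ 75 (mod 1081)
9^8 ≡ 75^2 = 5625 ≡ 220 (mod 1081)
9^16 ≡ 220^2 = 48400 ≡ 836 (mod 1081)
9^32 ≡ 836^2 = 698896 ≡ 570 (mod 1081)
9^64 ≡ 570^2 = 324900 ≡ 600 (mod 1081)
9^128 ≡ 600^2 = 360000 ≡ 27 (mod 1081)
135 = 128 + 4 + 2 + 1 in binary powers of 2.
So 9^135 ≡ 27 · 75 · 81 · 9 ≡ 660 (mod 1081).
Squaring chain: 660 → 1038 → 768; never reaches −1, so base 9 is a Miller–Rabin witness that 1081 is composite.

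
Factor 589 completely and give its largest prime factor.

31

589 = 19 · 31
31 is prime.
So 589 = 19 · 31; the largest prime factor is 31.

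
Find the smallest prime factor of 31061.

89

31061 is odd.
Digit sum 11, not divisible by 3.
Ends in 1: not divisible by 5.
7: 31061 = 7·4437 + 2
11: 31061 = 11·2823 + 8
13: 31061 = 13·2389 + 4
17: 31061 = 17·1827 + 2
19: 31061 = 19·1634 + 15
23: 31061 = 23·1350 + 11
29: 31061 = 29·1071 + 2
31: 31061 = 31·1001 + 30
37: 31061 = 37·839 + 18
41: 31061 = 41·757 + 24
43: 31061 = 43·722 + 15
47: 31061 = 47·660 + 41
53: 31061 = 53·586 + 3
59: 31061 = 59·526 + 27
61: 31061 = 61·509 + 12
67: 31061 = 67·463 + 40
71: 31061 = 71·437 + 34
73: 31061 = 73·425 + 36
79: 31061 = 79·393 + 14
83: 31061 = 83·374 + 19
89: 31061 = 89·349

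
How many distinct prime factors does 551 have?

2

551 = 19 · 29
551 = 19 · 29, which has 2 distinct prime factors.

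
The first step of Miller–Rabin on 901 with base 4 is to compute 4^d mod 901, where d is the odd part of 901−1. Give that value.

901 − 1 = 900 = 2^2 · 225, so d = 225.
4^1 ≡ 4 (mod 901)
4^2 ≡ 4^2 = 16 ≡ 16 (mod 901)
4^4 ≡ 16^2 = 256 ≡ 256 (mod 901)
4^8 ≡ 256^2 = 65536 ≡ 664 (mod 901)
4^16 ≡ 664^2 = 440896 ≡ 307 (mod 901)
4^32 ≡ 307^2 = 94249 ≡ 545 (mod 901)
4^64 ≡ 545^2 = 297025 ≡ 596 (mod 901)
4^128 ≡ 596^2 = 355216 ≡ 222 (mod 901)
225 = 128 + 64 + 32 + 1 in binary powers of 2.
So 4^225 ≡ 222 · 596 · 545 · 4 ≡ 327 (mod 901).
Squaring chain: 327 → 611; never reaches −1, so base 4 is a Miller–Rabin witness that 901 is composite.

327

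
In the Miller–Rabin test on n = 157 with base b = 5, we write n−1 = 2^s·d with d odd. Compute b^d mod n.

157 − 1 = 156 = 2^2 · 39, so d = 39.
5^1 ≡ 5 (mod 157)
5^2 ≡ 5^2 = 25 ≡ 25 (mod 157)
5^4 ≡ 25^2 = 625 ≡ 154 (mod 157)
5^8 ≡ 154^2 = 23716 ≡ 9 (mod 157)
5^16 ≡ 9^2 = 81 ≡ 81 (mod 157)
5^32 ≡ 81^2 = 6561 ≡ 124 (mod 157)
39 = 32 + 4 + 2 + 1 in binary powers of 2.
So 5^39 ≡ 124 · 154 · 25 · 5 ≡ 129 (mod 157).
Squaring chain: 129 → 156; reaches −1, so base 5 does not prove 157 composite.

129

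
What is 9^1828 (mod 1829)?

1661

9^1 ≡ 9 (mod 1829)
9^2 ≡ 9^2 = 81 ≡ 81 (mod 1829)
9^4 ≡ 81^2 = 6561 ≡ 1074 (mod 1829)
9^8 ≡ 1074^2 = 1153476 ≡ 1206 (mod 1829)
9^16 ≡ 1206^2 = 1454436 ≡ 381 (mod 1829)
9^32 ≡ 381^2 = 145161 ≡ 670 (mod 1829)
9^64 ≡ 670^2 = 448900 ≡ 795 (mod 1829)
9^128 ≡ 795^2 = 632025 ≡ 1020 (mod 1829)
9^256 ≡ 1020^2 = 1040400 ≡ 1528 (mod 1829)
9^512 ≡ 1528^2 = 2334784 ≡ 980 (mod 1829)
9^1024 ≡ 980^2 = 960400 ≡ 175 (mod 1829)
1828 = 1024 + 512 + 256 + 32 + 4 in binary powers of 2.
So 9^1828 ≡ 175 · 980 · 1528 · 670 · 1074 ≡ 1661 (mod 1829).
Since 1661 ≠ 1, base 9 is a Fermat witness: 1829 is composite.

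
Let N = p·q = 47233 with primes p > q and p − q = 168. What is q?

149

Since p = q + 168, we have 47233 = q(q + 168), so q² + 168q − 47233 = 0.
Discriminant: 168² + 4·47233 = 28224 + 188932 = 217156; √217156 = 466.
q = (−168 + 466)/2 = 149, and p = q + 168 = 317.
Check: 149 · 317 = 47233.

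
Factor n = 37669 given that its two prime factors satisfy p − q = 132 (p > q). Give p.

271

Since p = q + 132, we have 37669 = q(q + 132), so q² + 132q − 37669 = 0.
Discriminant: 132² + 4·37669 = 17424 + 150676 = 168100; √168100 = 410.
q = (−132 + 410)/2 = 139, and p = q + 132 = 271.
Check: 139 · 271 = 37669.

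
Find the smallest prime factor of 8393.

7

8393 is odd.
Digit sum 23, not divisible by 3.
Ends in 3: not divisible by 5.
7: 8393 = 7·1199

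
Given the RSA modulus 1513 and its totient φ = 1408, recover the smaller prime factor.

φ(n) = (p−1)(q−1) = n − (p+q) + 1, so p + q = 1513 − 1408 + 1 = 106.
p and q are the roots of t² − 106t + 1513 = 0.
Discriminant: 106² − 4·1513 = 11236 − 6052 = 5184; √5184 = 72.
q = (106 − 72)/2 = 17, p = (106 + 72)/2 = 89.
Check: 17 · 89 = 1513.

17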